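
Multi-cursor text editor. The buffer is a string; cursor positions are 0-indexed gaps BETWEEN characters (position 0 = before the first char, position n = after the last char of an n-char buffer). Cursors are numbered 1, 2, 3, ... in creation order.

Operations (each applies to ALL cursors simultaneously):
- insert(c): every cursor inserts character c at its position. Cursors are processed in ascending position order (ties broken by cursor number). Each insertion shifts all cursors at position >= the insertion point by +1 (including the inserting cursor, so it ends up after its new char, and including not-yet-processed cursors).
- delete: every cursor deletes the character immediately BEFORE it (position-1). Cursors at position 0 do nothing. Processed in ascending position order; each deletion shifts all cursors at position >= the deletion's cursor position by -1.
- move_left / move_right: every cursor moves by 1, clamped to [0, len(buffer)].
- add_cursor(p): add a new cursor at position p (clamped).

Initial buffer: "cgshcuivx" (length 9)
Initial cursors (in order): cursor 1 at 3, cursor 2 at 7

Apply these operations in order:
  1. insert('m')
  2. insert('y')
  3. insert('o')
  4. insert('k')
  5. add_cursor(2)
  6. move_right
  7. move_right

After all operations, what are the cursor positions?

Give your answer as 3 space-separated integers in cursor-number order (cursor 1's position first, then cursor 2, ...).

Answer: 9 17 4

Derivation:
After op 1 (insert('m')): buffer="cgsmhcuimvx" (len 11), cursors c1@4 c2@9, authorship ...1....2..
After op 2 (insert('y')): buffer="cgsmyhcuimyvx" (len 13), cursors c1@5 c2@11, authorship ...11....22..
After op 3 (insert('o')): buffer="cgsmyohcuimyovx" (len 15), cursors c1@6 c2@13, authorship ...111....222..
After op 4 (insert('k')): buffer="cgsmyokhcuimyokvx" (len 17), cursors c1@7 c2@15, authorship ...1111....2222..
After op 5 (add_cursor(2)): buffer="cgsmyokhcuimyokvx" (len 17), cursors c3@2 c1@7 c2@15, authorship ...1111....2222..
After op 6 (move_right): buffer="cgsmyokhcuimyokvx" (len 17), cursors c3@3 c1@8 c2@16, authorship ...1111....2222..
After op 7 (move_right): buffer="cgsmyokhcuimyokvx" (len 17), cursors c3@4 c1@9 c2@17, authorship ...1111....2222..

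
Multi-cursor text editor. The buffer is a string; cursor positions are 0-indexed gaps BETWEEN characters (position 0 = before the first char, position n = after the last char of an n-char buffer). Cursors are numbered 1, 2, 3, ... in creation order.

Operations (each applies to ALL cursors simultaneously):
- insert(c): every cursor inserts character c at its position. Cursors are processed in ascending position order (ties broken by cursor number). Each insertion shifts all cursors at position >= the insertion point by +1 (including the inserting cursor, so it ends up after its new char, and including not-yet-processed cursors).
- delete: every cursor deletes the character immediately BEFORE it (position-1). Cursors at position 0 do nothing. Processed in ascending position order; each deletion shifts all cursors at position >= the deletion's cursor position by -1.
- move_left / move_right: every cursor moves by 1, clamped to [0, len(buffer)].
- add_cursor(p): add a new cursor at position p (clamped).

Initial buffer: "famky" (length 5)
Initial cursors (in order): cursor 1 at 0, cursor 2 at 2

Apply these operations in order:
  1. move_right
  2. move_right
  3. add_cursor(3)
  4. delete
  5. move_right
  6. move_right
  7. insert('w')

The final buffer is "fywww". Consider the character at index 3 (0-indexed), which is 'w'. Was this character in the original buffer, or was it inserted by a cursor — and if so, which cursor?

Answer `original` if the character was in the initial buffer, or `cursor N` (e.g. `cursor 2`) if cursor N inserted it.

After op 1 (move_right): buffer="famky" (len 5), cursors c1@1 c2@3, authorship .....
After op 2 (move_right): buffer="famky" (len 5), cursors c1@2 c2@4, authorship .....
After op 3 (add_cursor(3)): buffer="famky" (len 5), cursors c1@2 c3@3 c2@4, authorship .....
After op 4 (delete): buffer="fy" (len 2), cursors c1@1 c2@1 c3@1, authorship ..
After op 5 (move_right): buffer="fy" (len 2), cursors c1@2 c2@2 c3@2, authorship ..
After op 6 (move_right): buffer="fy" (len 2), cursors c1@2 c2@2 c3@2, authorship ..
After op 7 (insert('w')): buffer="fywww" (len 5), cursors c1@5 c2@5 c3@5, authorship ..123
Authorship (.=original, N=cursor N): . . 1 2 3
Index 3: author = 2

Answer: cursor 2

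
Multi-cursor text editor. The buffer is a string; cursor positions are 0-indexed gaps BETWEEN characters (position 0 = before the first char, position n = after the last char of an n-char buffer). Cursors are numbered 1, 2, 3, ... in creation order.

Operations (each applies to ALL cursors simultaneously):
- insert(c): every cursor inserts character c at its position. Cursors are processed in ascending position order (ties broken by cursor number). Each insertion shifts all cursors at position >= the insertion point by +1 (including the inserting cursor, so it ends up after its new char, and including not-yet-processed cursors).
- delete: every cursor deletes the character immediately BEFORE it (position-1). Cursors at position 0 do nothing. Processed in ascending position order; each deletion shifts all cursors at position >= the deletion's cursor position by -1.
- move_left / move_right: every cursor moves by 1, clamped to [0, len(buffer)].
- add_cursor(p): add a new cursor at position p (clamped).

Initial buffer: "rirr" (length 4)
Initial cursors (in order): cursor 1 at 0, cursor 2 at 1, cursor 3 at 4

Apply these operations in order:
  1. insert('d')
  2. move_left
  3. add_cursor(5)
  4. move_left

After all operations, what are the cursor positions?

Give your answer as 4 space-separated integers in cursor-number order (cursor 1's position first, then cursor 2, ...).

After op 1 (insert('d')): buffer="drdirrd" (len 7), cursors c1@1 c2@3 c3@7, authorship 1.2...3
After op 2 (move_left): buffer="drdirrd" (len 7), cursors c1@0 c2@2 c3@6, authorship 1.2...3
After op 3 (add_cursor(5)): buffer="drdirrd" (len 7), cursors c1@0 c2@2 c4@5 c3@6, authorship 1.2...3
After op 4 (move_left): buffer="drdirrd" (len 7), cursors c1@0 c2@1 c4@4 c3@5, authorship 1.2...3

Answer: 0 1 5 4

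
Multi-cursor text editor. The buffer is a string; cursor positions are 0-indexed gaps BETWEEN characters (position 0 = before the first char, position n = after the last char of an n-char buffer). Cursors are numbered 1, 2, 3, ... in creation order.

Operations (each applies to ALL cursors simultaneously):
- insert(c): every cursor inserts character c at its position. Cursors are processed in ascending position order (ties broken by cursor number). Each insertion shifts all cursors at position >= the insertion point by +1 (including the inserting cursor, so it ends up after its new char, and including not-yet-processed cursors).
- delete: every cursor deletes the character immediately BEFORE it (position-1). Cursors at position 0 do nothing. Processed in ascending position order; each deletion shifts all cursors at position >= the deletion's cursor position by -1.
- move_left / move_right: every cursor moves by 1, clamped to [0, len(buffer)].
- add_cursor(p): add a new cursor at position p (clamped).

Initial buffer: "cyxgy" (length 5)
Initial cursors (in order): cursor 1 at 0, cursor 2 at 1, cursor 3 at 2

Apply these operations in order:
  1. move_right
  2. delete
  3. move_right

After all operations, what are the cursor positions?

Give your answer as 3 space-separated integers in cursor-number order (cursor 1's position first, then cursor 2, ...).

Answer: 1 1 1

Derivation:
After op 1 (move_right): buffer="cyxgy" (len 5), cursors c1@1 c2@2 c3@3, authorship .....
After op 2 (delete): buffer="gy" (len 2), cursors c1@0 c2@0 c3@0, authorship ..
After op 3 (move_right): buffer="gy" (len 2), cursors c1@1 c2@1 c3@1, authorship ..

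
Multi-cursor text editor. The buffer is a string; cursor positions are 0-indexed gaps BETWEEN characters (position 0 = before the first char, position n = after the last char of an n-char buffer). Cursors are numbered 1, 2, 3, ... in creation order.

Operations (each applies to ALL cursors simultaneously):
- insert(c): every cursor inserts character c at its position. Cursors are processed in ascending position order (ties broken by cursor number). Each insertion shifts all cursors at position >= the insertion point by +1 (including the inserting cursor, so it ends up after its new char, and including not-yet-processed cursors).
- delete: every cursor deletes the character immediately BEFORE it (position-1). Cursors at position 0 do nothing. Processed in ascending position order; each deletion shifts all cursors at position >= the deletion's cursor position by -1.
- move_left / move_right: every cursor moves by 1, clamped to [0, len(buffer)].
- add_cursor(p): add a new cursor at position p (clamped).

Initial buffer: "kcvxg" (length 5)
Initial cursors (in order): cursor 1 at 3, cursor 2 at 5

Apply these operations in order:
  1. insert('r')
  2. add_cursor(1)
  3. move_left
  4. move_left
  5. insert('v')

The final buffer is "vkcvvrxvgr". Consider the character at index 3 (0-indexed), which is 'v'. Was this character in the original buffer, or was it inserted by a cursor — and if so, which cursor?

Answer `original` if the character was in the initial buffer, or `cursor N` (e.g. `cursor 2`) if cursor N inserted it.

Answer: cursor 1

Derivation:
After op 1 (insert('r')): buffer="kcvrxgr" (len 7), cursors c1@4 c2@7, authorship ...1..2
After op 2 (add_cursor(1)): buffer="kcvrxgr" (len 7), cursors c3@1 c1@4 c2@7, authorship ...1..2
After op 3 (move_left): buffer="kcvrxgr" (len 7), cursors c3@0 c1@3 c2@6, authorship ...1..2
After op 4 (move_left): buffer="kcvrxgr" (len 7), cursors c3@0 c1@2 c2@5, authorship ...1..2
After op 5 (insert('v')): buffer="vkcvvrxvgr" (len 10), cursors c3@1 c1@4 c2@8, authorship 3..1.1.2.2
Authorship (.=original, N=cursor N): 3 . . 1 . 1 . 2 . 2
Index 3: author = 1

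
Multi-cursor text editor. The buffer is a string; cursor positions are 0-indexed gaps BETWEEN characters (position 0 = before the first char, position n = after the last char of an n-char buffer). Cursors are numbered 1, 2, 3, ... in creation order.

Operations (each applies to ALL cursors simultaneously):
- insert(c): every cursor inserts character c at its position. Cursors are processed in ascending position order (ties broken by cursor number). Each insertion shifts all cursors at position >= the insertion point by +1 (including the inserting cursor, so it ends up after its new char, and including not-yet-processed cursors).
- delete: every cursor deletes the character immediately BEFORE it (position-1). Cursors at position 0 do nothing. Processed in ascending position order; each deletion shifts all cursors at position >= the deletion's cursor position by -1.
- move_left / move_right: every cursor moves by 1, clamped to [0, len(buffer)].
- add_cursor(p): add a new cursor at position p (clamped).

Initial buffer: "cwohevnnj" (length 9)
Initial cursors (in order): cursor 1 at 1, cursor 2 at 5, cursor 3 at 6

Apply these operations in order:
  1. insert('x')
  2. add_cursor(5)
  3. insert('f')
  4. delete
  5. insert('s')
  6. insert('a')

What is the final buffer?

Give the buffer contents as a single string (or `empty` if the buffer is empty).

Answer: cxsawohsaexsavxsannj

Derivation:
After op 1 (insert('x')): buffer="cxwohexvxnnj" (len 12), cursors c1@2 c2@7 c3@9, authorship .1....2.3...
After op 2 (add_cursor(5)): buffer="cxwohexvxnnj" (len 12), cursors c1@2 c4@5 c2@7 c3@9, authorship .1....2.3...
After op 3 (insert('f')): buffer="cxfwohfexfvxfnnj" (len 16), cursors c1@3 c4@7 c2@10 c3@13, authorship .11...4.22.33...
After op 4 (delete): buffer="cxwohexvxnnj" (len 12), cursors c1@2 c4@5 c2@7 c3@9, authorship .1....2.3...
After op 5 (insert('s')): buffer="cxswohsexsvxsnnj" (len 16), cursors c1@3 c4@7 c2@10 c3@13, authorship .11...4.22.33...
After op 6 (insert('a')): buffer="cxsawohsaexsavxsannj" (len 20), cursors c1@4 c4@9 c2@13 c3@17, authorship .111...44.222.333...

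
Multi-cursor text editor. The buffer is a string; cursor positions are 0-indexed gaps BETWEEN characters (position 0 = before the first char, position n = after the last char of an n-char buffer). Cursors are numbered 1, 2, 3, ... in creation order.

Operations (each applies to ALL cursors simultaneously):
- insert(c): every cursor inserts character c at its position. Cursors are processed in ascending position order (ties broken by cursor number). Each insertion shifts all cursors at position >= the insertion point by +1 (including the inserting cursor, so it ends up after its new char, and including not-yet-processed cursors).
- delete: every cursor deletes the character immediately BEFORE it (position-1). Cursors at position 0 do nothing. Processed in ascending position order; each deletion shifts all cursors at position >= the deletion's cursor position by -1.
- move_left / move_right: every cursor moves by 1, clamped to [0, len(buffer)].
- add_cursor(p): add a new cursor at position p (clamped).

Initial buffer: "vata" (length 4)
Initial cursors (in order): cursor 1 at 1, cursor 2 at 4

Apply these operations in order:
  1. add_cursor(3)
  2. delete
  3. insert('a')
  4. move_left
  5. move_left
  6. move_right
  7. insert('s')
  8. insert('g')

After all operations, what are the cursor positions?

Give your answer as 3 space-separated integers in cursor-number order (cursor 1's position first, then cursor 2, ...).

Answer: 3 9 9

Derivation:
After op 1 (add_cursor(3)): buffer="vata" (len 4), cursors c1@1 c3@3 c2@4, authorship ....
After op 2 (delete): buffer="a" (len 1), cursors c1@0 c2@1 c3@1, authorship .
After op 3 (insert('a')): buffer="aaaa" (len 4), cursors c1@1 c2@4 c3@4, authorship 1.23
After op 4 (move_left): buffer="aaaa" (len 4), cursors c1@0 c2@3 c3@3, authorship 1.23
After op 5 (move_left): buffer="aaaa" (len 4), cursors c1@0 c2@2 c3@2, authorship 1.23
After op 6 (move_right): buffer="aaaa" (len 4), cursors c1@1 c2@3 c3@3, authorship 1.23
After op 7 (insert('s')): buffer="asaassa" (len 7), cursors c1@2 c2@6 c3@6, authorship 11.2233
After op 8 (insert('g')): buffer="asgaassgga" (len 10), cursors c1@3 c2@9 c3@9, authorship 111.223233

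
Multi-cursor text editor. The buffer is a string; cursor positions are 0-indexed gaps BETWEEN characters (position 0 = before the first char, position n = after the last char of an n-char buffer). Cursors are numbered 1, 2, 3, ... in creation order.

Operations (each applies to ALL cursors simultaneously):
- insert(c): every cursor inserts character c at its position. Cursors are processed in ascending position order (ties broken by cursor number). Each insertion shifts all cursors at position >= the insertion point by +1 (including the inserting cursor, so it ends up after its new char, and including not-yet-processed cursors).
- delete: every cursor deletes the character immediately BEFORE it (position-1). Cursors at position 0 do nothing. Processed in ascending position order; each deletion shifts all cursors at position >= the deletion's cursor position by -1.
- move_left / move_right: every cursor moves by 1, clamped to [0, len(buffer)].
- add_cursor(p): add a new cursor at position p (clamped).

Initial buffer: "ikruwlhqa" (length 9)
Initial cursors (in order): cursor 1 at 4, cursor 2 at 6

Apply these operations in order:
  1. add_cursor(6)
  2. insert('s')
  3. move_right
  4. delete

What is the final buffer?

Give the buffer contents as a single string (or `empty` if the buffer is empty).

After op 1 (add_cursor(6)): buffer="ikruwlhqa" (len 9), cursors c1@4 c2@6 c3@6, authorship .........
After op 2 (insert('s')): buffer="ikruswlsshqa" (len 12), cursors c1@5 c2@9 c3@9, authorship ....1..23...
After op 3 (move_right): buffer="ikruswlsshqa" (len 12), cursors c1@6 c2@10 c3@10, authorship ....1..23...
After op 4 (delete): buffer="ikruslsqa" (len 9), cursors c1@5 c2@7 c3@7, authorship ....1.2..

Answer: ikruslsqa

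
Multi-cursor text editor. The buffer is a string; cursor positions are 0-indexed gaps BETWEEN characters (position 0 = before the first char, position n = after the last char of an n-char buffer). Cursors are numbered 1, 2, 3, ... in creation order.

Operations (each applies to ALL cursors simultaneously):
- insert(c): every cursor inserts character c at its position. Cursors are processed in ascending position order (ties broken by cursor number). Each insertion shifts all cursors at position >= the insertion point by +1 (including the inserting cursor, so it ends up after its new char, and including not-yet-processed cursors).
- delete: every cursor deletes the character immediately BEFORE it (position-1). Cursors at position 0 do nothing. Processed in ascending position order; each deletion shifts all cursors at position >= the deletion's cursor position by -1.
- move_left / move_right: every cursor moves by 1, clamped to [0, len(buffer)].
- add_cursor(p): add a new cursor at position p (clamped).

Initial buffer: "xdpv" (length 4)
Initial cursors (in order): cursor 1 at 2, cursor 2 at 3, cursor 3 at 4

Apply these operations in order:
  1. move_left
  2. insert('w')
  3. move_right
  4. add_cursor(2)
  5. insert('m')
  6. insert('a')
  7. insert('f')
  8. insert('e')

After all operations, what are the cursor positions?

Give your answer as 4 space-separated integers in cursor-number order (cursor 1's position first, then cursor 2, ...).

After op 1 (move_left): buffer="xdpv" (len 4), cursors c1@1 c2@2 c3@3, authorship ....
After op 2 (insert('w')): buffer="xwdwpwv" (len 7), cursors c1@2 c2@4 c3@6, authorship .1.2.3.
After op 3 (move_right): buffer="xwdwpwv" (len 7), cursors c1@3 c2@5 c3@7, authorship .1.2.3.
After op 4 (add_cursor(2)): buffer="xwdwpwv" (len 7), cursors c4@2 c1@3 c2@5 c3@7, authorship .1.2.3.
After op 5 (insert('m')): buffer="xwmdmwpmwvm" (len 11), cursors c4@3 c1@5 c2@8 c3@11, authorship .14.12.23.3
After op 6 (insert('a')): buffer="xwmadmawpmawvma" (len 15), cursors c4@4 c1@7 c2@11 c3@15, authorship .144.112.223.33
After op 7 (insert('f')): buffer="xwmafdmafwpmafwvmaf" (len 19), cursors c4@5 c1@9 c2@14 c3@19, authorship .1444.1112.2223.333
After op 8 (insert('e')): buffer="xwmafedmafewpmafewvmafe" (len 23), cursors c4@6 c1@11 c2@17 c3@23, authorship .14444.11112.22223.3333

Answer: 11 17 23 6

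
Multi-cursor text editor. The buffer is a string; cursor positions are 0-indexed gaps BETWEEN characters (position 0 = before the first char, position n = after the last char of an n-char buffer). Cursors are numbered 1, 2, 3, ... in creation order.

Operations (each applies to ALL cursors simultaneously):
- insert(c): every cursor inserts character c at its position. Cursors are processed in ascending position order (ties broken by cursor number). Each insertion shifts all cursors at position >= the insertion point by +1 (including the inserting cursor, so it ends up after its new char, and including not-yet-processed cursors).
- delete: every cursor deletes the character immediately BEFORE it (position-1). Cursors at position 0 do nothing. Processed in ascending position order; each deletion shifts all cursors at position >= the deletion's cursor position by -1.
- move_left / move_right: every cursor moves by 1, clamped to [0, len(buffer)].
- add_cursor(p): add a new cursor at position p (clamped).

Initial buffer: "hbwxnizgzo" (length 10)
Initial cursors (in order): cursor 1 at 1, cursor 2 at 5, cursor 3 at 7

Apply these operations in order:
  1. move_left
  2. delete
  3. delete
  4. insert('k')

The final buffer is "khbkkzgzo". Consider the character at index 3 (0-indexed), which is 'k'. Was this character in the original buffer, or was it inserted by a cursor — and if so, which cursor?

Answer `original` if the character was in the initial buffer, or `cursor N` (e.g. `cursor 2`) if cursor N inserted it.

After op 1 (move_left): buffer="hbwxnizgzo" (len 10), cursors c1@0 c2@4 c3@6, authorship ..........
After op 2 (delete): buffer="hbwnzgzo" (len 8), cursors c1@0 c2@3 c3@4, authorship ........
After op 3 (delete): buffer="hbzgzo" (len 6), cursors c1@0 c2@2 c3@2, authorship ......
After op 4 (insert('k')): buffer="khbkkzgzo" (len 9), cursors c1@1 c2@5 c3@5, authorship 1..23....
Authorship (.=original, N=cursor N): 1 . . 2 3 . . . .
Index 3: author = 2

Answer: cursor 2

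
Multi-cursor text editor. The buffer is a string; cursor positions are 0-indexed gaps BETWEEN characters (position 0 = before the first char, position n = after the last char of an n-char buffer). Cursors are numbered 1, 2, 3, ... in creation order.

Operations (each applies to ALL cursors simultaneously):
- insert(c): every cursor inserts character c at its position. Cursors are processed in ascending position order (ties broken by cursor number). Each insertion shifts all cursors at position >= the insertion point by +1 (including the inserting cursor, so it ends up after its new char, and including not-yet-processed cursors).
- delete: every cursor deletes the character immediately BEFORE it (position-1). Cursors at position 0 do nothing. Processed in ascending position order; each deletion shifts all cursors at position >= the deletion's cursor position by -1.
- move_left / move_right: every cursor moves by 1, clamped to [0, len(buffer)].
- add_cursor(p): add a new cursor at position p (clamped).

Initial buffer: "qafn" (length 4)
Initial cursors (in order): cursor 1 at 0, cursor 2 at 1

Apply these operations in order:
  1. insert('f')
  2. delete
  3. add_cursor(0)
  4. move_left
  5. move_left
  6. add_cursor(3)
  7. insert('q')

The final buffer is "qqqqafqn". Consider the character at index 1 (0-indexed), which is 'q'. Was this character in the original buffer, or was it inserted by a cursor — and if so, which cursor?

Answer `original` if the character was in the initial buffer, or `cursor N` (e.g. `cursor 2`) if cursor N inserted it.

Answer: cursor 2

Derivation:
After op 1 (insert('f')): buffer="fqfafn" (len 6), cursors c1@1 c2@3, authorship 1.2...
After op 2 (delete): buffer="qafn" (len 4), cursors c1@0 c2@1, authorship ....
After op 3 (add_cursor(0)): buffer="qafn" (len 4), cursors c1@0 c3@0 c2@1, authorship ....
After op 4 (move_left): buffer="qafn" (len 4), cursors c1@0 c2@0 c3@0, authorship ....
After op 5 (move_left): buffer="qafn" (len 4), cursors c1@0 c2@0 c3@0, authorship ....
After op 6 (add_cursor(3)): buffer="qafn" (len 4), cursors c1@0 c2@0 c3@0 c4@3, authorship ....
After op 7 (insert('q')): buffer="qqqqafqn" (len 8), cursors c1@3 c2@3 c3@3 c4@7, authorship 123...4.
Authorship (.=original, N=cursor N): 1 2 3 . . . 4 .
Index 1: author = 2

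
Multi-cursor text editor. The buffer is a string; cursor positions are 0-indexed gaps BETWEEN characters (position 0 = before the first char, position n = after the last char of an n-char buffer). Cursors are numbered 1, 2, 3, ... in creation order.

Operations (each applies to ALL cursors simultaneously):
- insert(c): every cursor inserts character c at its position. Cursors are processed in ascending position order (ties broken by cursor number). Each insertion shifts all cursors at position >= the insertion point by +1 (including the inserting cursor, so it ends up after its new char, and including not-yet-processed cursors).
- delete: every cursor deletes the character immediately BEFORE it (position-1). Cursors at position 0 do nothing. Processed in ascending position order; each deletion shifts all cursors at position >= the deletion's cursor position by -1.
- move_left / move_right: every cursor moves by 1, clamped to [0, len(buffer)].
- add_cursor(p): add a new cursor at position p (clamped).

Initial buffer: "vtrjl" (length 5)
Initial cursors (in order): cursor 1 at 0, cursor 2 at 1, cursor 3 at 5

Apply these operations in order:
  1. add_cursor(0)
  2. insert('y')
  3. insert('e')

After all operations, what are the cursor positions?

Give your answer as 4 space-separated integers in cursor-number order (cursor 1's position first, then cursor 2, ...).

After op 1 (add_cursor(0)): buffer="vtrjl" (len 5), cursors c1@0 c4@0 c2@1 c3@5, authorship .....
After op 2 (insert('y')): buffer="yyvytrjly" (len 9), cursors c1@2 c4@2 c2@4 c3@9, authorship 14.2....3
After op 3 (insert('e')): buffer="yyeevyetrjlye" (len 13), cursors c1@4 c4@4 c2@7 c3@13, authorship 1414.22....33

Answer: 4 7 13 4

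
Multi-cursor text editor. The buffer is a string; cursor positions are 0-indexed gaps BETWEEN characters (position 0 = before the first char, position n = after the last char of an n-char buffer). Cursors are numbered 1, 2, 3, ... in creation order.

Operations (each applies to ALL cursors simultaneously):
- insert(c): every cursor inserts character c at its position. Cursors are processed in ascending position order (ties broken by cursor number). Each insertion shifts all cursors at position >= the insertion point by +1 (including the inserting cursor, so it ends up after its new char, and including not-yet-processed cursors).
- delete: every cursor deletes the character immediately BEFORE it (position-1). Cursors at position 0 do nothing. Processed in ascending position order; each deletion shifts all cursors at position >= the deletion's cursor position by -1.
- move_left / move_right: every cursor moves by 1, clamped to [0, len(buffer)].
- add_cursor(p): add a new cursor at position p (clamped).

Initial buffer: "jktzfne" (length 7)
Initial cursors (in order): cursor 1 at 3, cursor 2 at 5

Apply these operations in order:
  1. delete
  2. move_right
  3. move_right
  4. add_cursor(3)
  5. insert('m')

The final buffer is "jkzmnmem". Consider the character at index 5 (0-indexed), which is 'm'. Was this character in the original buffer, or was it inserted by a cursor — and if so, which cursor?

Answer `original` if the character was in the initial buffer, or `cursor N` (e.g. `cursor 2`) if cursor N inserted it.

Answer: cursor 1

Derivation:
After op 1 (delete): buffer="jkzne" (len 5), cursors c1@2 c2@3, authorship .....
After op 2 (move_right): buffer="jkzne" (len 5), cursors c1@3 c2@4, authorship .....
After op 3 (move_right): buffer="jkzne" (len 5), cursors c1@4 c2@5, authorship .....
After op 4 (add_cursor(3)): buffer="jkzne" (len 5), cursors c3@3 c1@4 c2@5, authorship .....
After op 5 (insert('m')): buffer="jkzmnmem" (len 8), cursors c3@4 c1@6 c2@8, authorship ...3.1.2
Authorship (.=original, N=cursor N): . . . 3 . 1 . 2
Index 5: author = 1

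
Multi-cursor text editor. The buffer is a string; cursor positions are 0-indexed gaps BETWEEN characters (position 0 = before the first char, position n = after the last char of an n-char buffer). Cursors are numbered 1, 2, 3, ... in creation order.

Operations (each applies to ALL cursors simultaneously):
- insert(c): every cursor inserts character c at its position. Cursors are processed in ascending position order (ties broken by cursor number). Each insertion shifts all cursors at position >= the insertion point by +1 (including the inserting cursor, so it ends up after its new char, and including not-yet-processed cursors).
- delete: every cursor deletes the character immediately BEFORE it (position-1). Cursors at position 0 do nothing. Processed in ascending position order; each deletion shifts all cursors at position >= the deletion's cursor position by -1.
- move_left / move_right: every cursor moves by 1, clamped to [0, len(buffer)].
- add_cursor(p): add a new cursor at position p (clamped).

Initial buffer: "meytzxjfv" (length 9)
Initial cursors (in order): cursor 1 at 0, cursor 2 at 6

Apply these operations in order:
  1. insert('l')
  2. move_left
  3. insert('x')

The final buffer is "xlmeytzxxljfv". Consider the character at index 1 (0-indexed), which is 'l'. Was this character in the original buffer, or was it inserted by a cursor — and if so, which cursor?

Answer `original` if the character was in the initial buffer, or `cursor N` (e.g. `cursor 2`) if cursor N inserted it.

Answer: cursor 1

Derivation:
After op 1 (insert('l')): buffer="lmeytzxljfv" (len 11), cursors c1@1 c2@8, authorship 1......2...
After op 2 (move_left): buffer="lmeytzxljfv" (len 11), cursors c1@0 c2@7, authorship 1......2...
After op 3 (insert('x')): buffer="xlmeytzxxljfv" (len 13), cursors c1@1 c2@9, authorship 11......22...
Authorship (.=original, N=cursor N): 1 1 . . . . . . 2 2 . . .
Index 1: author = 1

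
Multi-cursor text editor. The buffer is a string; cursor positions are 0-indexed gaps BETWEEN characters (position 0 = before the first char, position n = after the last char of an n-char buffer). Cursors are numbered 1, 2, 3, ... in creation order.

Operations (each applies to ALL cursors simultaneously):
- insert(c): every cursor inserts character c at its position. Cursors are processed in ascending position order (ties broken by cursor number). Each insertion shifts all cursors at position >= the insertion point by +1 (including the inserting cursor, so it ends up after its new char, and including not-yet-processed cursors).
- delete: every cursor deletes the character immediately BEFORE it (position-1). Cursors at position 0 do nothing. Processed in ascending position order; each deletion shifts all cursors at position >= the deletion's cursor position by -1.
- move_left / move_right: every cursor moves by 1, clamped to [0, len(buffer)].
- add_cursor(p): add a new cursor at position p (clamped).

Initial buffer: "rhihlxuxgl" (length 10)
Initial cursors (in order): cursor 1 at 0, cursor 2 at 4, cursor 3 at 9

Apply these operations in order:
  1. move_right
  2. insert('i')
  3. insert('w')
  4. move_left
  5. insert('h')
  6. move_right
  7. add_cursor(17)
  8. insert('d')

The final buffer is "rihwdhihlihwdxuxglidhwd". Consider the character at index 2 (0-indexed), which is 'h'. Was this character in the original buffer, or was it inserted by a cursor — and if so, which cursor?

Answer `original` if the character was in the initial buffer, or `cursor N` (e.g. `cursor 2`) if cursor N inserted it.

Answer: cursor 1

Derivation:
After op 1 (move_right): buffer="rhihlxuxgl" (len 10), cursors c1@1 c2@5 c3@10, authorship ..........
After op 2 (insert('i')): buffer="rihihlixuxgli" (len 13), cursors c1@2 c2@7 c3@13, authorship .1....2.....3
After op 3 (insert('w')): buffer="riwhihliwxuxgliw" (len 16), cursors c1@3 c2@9 c3@16, authorship .11....22.....33
After op 4 (move_left): buffer="riwhihliwxuxgliw" (len 16), cursors c1@2 c2@8 c3@15, authorship .11....22.....33
After op 5 (insert('h')): buffer="rihwhihlihwxuxglihw" (len 19), cursors c1@3 c2@10 c3@18, authorship .111....222.....333
After op 6 (move_right): buffer="rihwhihlihwxuxglihw" (len 19), cursors c1@4 c2@11 c3@19, authorship .111....222.....333
After op 7 (add_cursor(17)): buffer="rihwhihlihwxuxglihw" (len 19), cursors c1@4 c2@11 c4@17 c3@19, authorship .111....222.....333
After op 8 (insert('d')): buffer="rihwdhihlihwdxuxglidhwd" (len 23), cursors c1@5 c2@13 c4@20 c3@23, authorship .1111....2222.....34333
Authorship (.=original, N=cursor N): . 1 1 1 1 . . . . 2 2 2 2 . . . . . 3 4 3 3 3
Index 2: author = 1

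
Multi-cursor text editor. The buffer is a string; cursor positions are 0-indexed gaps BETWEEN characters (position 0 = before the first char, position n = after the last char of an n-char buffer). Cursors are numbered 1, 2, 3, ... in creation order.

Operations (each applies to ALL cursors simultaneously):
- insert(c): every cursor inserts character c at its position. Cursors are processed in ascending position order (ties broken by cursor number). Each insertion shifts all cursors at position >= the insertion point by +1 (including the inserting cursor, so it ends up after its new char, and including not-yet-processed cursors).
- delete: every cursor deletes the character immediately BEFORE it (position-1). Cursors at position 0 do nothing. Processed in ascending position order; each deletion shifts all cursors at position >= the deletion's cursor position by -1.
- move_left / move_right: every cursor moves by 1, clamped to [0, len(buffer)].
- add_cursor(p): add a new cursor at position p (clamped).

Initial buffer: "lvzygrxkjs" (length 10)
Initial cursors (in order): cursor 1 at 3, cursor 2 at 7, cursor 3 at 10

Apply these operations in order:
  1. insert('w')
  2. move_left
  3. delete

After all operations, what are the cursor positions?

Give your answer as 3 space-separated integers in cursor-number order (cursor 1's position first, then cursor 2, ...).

After op 1 (insert('w')): buffer="lvzwygrxwkjsw" (len 13), cursors c1@4 c2@9 c3@13, authorship ...1....2...3
After op 2 (move_left): buffer="lvzwygrxwkjsw" (len 13), cursors c1@3 c2@8 c3@12, authorship ...1....2...3
After op 3 (delete): buffer="lvwygrwkjw" (len 10), cursors c1@2 c2@6 c3@9, authorship ..1...2..3

Answer: 2 6 9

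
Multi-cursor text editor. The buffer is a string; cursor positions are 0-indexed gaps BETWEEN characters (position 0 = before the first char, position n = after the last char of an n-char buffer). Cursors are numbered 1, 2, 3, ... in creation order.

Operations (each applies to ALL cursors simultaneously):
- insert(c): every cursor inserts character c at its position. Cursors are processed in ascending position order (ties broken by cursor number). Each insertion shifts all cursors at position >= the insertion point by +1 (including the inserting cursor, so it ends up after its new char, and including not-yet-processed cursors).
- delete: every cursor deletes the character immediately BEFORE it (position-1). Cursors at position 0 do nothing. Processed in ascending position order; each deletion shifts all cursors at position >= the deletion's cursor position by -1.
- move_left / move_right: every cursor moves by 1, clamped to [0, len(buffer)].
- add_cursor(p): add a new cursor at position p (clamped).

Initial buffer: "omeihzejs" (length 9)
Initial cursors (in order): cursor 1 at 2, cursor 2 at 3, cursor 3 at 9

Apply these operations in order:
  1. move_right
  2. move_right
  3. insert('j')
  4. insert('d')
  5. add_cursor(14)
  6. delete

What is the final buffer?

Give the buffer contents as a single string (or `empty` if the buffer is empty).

After op 1 (move_right): buffer="omeihzejs" (len 9), cursors c1@3 c2@4 c3@9, authorship .........
After op 2 (move_right): buffer="omeihzejs" (len 9), cursors c1@4 c2@5 c3@9, authorship .........
After op 3 (insert('j')): buffer="omeijhjzejsj" (len 12), cursors c1@5 c2@7 c3@12, authorship ....1.2....3
After op 4 (insert('d')): buffer="omeijdhjdzejsjd" (len 15), cursors c1@6 c2@9 c3@15, authorship ....11.22....33
After op 5 (add_cursor(14)): buffer="omeijdhjdzejsjd" (len 15), cursors c1@6 c2@9 c4@14 c3@15, authorship ....11.22....33
After op 6 (delete): buffer="omeijhjzejs" (len 11), cursors c1@5 c2@7 c3@11 c4@11, authorship ....1.2....

Answer: omeijhjzejs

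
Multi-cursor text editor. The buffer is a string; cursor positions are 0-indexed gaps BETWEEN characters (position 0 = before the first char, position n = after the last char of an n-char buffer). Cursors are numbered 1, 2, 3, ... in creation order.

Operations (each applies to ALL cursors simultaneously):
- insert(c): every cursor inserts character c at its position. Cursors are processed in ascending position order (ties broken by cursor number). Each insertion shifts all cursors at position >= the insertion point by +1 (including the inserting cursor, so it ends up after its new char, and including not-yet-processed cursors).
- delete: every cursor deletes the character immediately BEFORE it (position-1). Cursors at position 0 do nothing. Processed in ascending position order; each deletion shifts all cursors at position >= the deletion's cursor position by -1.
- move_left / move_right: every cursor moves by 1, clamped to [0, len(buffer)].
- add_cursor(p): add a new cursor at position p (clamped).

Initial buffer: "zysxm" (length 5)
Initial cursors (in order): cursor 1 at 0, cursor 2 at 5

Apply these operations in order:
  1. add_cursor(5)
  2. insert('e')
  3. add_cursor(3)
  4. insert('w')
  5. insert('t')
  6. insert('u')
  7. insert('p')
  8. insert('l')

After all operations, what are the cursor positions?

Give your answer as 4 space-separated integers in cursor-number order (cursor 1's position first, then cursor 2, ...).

Answer: 6 28 28 13

Derivation:
After op 1 (add_cursor(5)): buffer="zysxm" (len 5), cursors c1@0 c2@5 c3@5, authorship .....
After op 2 (insert('e')): buffer="ezysxmee" (len 8), cursors c1@1 c2@8 c3@8, authorship 1.....23
After op 3 (add_cursor(3)): buffer="ezysxmee" (len 8), cursors c1@1 c4@3 c2@8 c3@8, authorship 1.....23
After op 4 (insert('w')): buffer="ewzywsxmeeww" (len 12), cursors c1@2 c4@5 c2@12 c3@12, authorship 11..4...2323
After op 5 (insert('t')): buffer="ewtzywtsxmeewwtt" (len 16), cursors c1@3 c4@7 c2@16 c3@16, authorship 111..44...232323
After op 6 (insert('u')): buffer="ewtuzywtusxmeewwttuu" (len 20), cursors c1@4 c4@9 c2@20 c3@20, authorship 1111..444...23232323
After op 7 (insert('p')): buffer="ewtupzywtupsxmeewwttuupp" (len 24), cursors c1@5 c4@11 c2@24 c3@24, authorship 11111..4444...2323232323
After op 8 (insert('l')): buffer="ewtuplzywtuplsxmeewwttuuppll" (len 28), cursors c1@6 c4@13 c2@28 c3@28, authorship 111111..44444...232323232323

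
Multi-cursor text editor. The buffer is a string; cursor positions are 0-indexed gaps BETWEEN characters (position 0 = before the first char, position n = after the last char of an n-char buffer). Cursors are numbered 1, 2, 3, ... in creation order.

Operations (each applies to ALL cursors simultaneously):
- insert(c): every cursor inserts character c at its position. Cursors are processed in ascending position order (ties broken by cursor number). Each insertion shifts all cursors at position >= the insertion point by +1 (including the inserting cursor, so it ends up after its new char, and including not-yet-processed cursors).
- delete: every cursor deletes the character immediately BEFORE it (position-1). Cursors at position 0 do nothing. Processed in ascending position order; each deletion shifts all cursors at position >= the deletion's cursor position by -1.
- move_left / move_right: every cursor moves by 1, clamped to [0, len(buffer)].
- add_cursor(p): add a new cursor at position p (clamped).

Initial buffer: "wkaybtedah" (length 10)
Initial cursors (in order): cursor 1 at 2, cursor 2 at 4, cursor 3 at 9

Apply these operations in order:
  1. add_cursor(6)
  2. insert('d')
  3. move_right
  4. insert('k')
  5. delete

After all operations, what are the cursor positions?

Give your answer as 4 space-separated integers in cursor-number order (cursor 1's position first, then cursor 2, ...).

After op 1 (add_cursor(6)): buffer="wkaybtedah" (len 10), cursors c1@2 c2@4 c4@6 c3@9, authorship ..........
After op 2 (insert('d')): buffer="wkdaydbtdedadh" (len 14), cursors c1@3 c2@6 c4@9 c3@13, authorship ..1..2..4...3.
After op 3 (move_right): buffer="wkdaydbtdedadh" (len 14), cursors c1@4 c2@7 c4@10 c3@14, authorship ..1..2..4...3.
After op 4 (insert('k')): buffer="wkdakydbktdekdadhk" (len 18), cursors c1@5 c2@9 c4@13 c3@18, authorship ..1.1.2.2.4.4..3.3
After op 5 (delete): buffer="wkdaydbtdedadh" (len 14), cursors c1@4 c2@7 c4@10 c3@14, authorship ..1..2..4...3.

Answer: 4 7 14 10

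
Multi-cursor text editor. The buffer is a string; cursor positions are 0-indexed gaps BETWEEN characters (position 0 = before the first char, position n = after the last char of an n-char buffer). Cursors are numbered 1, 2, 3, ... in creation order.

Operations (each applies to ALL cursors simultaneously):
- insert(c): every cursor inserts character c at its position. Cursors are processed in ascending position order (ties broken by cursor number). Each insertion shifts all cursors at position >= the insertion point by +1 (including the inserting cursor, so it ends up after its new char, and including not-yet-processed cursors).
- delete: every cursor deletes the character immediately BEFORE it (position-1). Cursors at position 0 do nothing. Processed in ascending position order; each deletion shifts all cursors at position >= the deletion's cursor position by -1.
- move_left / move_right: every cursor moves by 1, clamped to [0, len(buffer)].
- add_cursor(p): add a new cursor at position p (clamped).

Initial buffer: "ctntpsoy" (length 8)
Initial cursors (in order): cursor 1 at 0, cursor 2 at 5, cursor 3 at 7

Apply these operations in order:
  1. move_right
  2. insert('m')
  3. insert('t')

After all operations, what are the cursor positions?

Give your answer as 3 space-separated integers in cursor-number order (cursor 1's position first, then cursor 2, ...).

Answer: 3 10 14

Derivation:
After op 1 (move_right): buffer="ctntpsoy" (len 8), cursors c1@1 c2@6 c3@8, authorship ........
After op 2 (insert('m')): buffer="cmtntpsmoym" (len 11), cursors c1@2 c2@8 c3@11, authorship .1.....2..3
After op 3 (insert('t')): buffer="cmttntpsmtoymt" (len 14), cursors c1@3 c2@10 c3@14, authorship .11.....22..33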